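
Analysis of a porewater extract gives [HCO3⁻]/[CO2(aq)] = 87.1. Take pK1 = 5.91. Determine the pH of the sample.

pH = 7.85

From K1 = [H⁺][HCO3⁻]/[CO2(aq)]:  pH = pK1 + log₁₀([HCO3⁻]/[CO2(aq)])
log₁₀(87.1) = +1.940
pH = 5.91 + (+1.940) = 7.85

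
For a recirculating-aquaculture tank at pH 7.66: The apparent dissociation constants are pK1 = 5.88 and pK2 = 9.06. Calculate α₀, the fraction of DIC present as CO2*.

α₀ = 1 / (1 + K1/[H⁺] + K1K2/[H⁺]²) = 1 / (1 + 10^+1.78 + 10^+0.38)
   = 1 / (1 + 60.256 + 2.3988) = 1/63.655 = 0.01571

α₀ = 0.0157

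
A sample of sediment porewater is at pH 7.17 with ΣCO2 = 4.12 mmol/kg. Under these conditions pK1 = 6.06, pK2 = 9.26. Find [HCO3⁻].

[HCO3⁻] = 3.79 mmol/kg

α₁ = 1 / (1 + [H⁺]/K1 + K2/[H⁺]) = 1 / (1 + 10^-1.11 + 10^-2.09)
   = 1 / (1 + 0.077625 + 0.0081283) = 1/1.0858 = 0.9210
[HCO3⁻] = α₁ × DIC = 0.9210 × 4.12 = 3.79 mmol/kg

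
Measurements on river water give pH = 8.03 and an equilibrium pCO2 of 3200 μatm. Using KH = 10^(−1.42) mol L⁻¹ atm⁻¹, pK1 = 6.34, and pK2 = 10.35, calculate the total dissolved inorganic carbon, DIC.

[CO2*] = KH · pCO2 = 10^(−1.42) × 3200×10^-6 = 1.217×10^-4 mol/L
α₀ = 1/(1 + K1/[H⁺] + K1K2/[H⁺]²) = 1/(1 + 10^+1.69 + 10^-0.63) = 0.01992
DIC = [CO2*]/α₀ = 1.217×10^-4 / 0.01992 = 6.11 mmol/L

DIC = 6.11 mmol/L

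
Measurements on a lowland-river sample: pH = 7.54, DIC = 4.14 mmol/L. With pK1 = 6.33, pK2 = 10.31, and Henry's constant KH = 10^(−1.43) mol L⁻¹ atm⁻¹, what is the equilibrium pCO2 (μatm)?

pCO2 = 6460 μatm

α₀ = 1 / (1 + K1/[H⁺] + K1K2/[H⁺]²) = 1 / (1 + 10^+1.21 + 10^-1.56)
   = 1 / (1 + 16.218 + 0.027542) = 1/17.246 = 0.05799
[CO2*] = α₀ × DIC = 0.05799 × 4.14 = 0.2401 mmol/L
pCO2 = [CO2*]/KH = 2.401×10^-4 / 3.715×10^-2 = 6460 μatm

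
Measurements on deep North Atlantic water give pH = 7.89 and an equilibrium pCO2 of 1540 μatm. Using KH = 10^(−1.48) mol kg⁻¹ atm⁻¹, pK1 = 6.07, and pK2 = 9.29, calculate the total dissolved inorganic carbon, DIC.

DIC = 3.55 mmol/kg

[CO2*] = KH · pCO2 = 10^(−1.48) × 1540×10^-6 = 5.099×10^-5 mol/kg
α₀ = 1/(1 + K1/[H⁺] + K1K2/[H⁺]²) = 1/(1 + 10^+1.82 + 10^+0.42) = 0.01435
DIC = [CO2*]/α₀ = 5.099×10^-5 / 0.01435 = 3.55 mmol/kg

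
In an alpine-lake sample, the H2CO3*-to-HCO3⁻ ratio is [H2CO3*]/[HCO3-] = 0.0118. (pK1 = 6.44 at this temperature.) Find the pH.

From K1 = [H⁺][HCO3-]/[H2CO3*]:  pH = pK1 − log₁₀([H2CO3*]/[HCO3-])
log₁₀(0.0118) = -1.928
pH = 6.44 − (-1.928) = 8.37

pH = 8.37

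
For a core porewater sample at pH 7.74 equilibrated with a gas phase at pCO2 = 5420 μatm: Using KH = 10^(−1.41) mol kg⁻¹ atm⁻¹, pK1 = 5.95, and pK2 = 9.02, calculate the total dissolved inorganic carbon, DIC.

[CO2*] = KH · pCO2 = 10^(−1.41) × 5420×10^-6 = 2.109×10^-4 mol/kg
α₀ = 1/(1 + K1/[H⁺] + K1K2/[H⁺]²) = 1/(1 + 10^+1.79 + 10^+0.51) = 0.01518
DIC = [CO2*]/α₀ = 2.109×10^-4 / 0.01518 = 13.9 mmol/kg

DIC = 13.9 mmol/kg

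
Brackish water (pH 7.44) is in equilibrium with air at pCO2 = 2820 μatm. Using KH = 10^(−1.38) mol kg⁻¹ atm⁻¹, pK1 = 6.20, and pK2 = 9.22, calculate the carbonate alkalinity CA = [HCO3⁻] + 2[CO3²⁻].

[CO2*] = KH · pCO2 = 10^(−1.38) × 2820×10^-6 = 1.176×10^-4 mol/kg
α₀ = 1/(1 + K1/[H⁺] + K1K2/[H⁺]²) = 1/(1 + 10^+1.24 + 10^-0.54) = 0.05357
DIC = [CO2*]/α₀ = 1.176×10^-4 / 0.05357 = 2.194 mmol/kg
CA = (α₁ + 2α₂)·DIC = (0.9310 + 2×0.01545) × 2.194 = 2.11 mmol/kg

CA = 2.11 mmol/kg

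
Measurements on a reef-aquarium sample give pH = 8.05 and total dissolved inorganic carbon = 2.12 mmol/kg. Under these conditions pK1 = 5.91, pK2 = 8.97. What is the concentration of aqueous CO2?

[CO2*] = 13.6 μmol/kg

α₀ = 1 / (1 + K1/[H⁺] + K1K2/[H⁺]²) = 1 / (1 + 10^+2.14 + 10^+1.22)
   = 1 / (1 + 138.04 + 16.596) = 1/155.63 = 0.006425
[CO2*] = α₀ × DIC = 0.006425 × 2.12 = 0.0136 mmol/kg = 13.6 μmol/kg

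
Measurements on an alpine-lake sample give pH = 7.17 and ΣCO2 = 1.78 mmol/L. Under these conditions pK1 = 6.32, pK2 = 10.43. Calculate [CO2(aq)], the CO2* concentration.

[CO2*] = 0.220 mmol/L

α₀ = 1 / (1 + K1/[H⁺] + K1K2/[H⁺]²) = 1 / (1 + 10^+0.85 + 10^-2.41)
   = 1 / (1 + 7.0795 + 0.0038905) = 1/8.0833 = 0.1237
[CO2*] = α₀ × DIC = 0.1237 × 1.78 = 0.220 mmol/L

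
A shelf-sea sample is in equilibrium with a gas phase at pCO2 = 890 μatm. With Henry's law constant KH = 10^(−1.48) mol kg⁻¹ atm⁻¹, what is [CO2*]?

KH = 10^(−1.48) = 3.311×10^-2 mol kg⁻¹ atm⁻¹
[CO2*] = KH · pCO2 = 3.311×10^-2 × 890×10^-6 atm = 2.95×10^-5 mol/kg

[CO2*] = 29.5 μmol/kg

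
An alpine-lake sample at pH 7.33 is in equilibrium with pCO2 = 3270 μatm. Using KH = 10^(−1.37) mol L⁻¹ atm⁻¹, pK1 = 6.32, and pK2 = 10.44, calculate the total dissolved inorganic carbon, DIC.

[CO2*] = KH · pCO2 = 10^(−1.37) × 3270×10^-6 = 1.395×10^-4 mol/L
α₀ = 1/(1 + K1/[H⁺] + K1K2/[H⁺]²) = 1/(1 + 10^+1.01 + 10^-2.10) = 0.08896
DIC = [CO2*]/α₀ = 1.395×10^-4 / 0.08896 = 1.57 mmol/L

DIC = 1.57 mmol/L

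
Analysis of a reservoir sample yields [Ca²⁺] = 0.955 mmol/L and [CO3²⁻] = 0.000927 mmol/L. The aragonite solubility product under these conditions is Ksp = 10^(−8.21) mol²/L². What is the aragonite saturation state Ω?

Ω = 0.144

Ksp = 10^(−8.21) = 6.166×10^-9
Ω = [Ca²⁺][CO3²⁻]/Ksp = (0.955×10^-3)(0.000927×10^-3) / 6.166×10^-9 = 0.144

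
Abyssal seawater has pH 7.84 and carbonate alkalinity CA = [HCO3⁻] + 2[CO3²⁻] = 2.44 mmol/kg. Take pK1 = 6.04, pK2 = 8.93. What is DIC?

DIC = 2.30 mmol/kg

CA = [HCO3⁻] + 2[CO3²⁻] = (α₁ + 2α₂)·DIC
At pH 7.84: [H⁺]/K1 = 10^-1.80 = 0.015849, K2/[H⁺] = 10^-1.09 = 0.081283
α₁ = 1/(1 + 0.015849 + 0.081283) = 1/1.0971 = 0.9115; α₂ = α₁·K2/[H⁺] = 0.07409
α₁ + 2α₂ = 1.0596
DIC = CA / (α₁ + 2α₂) = 2.44 / 1.0596 = 2.30 mmol/kg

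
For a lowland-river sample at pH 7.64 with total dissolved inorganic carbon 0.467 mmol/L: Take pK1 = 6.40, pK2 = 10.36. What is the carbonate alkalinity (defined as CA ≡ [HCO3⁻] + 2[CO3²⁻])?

CA = 0.442 mmol/L

CA = [HCO3⁻] + 2[CO3²⁻] = (α₁ + 2α₂)·DIC
At pH 7.64: [H⁺]/K1 = 10^-1.24 = 0.057544, K2/[H⁺] = 10^-2.72 = 0.0019055
α₁ = 1/(1 + 0.057544 + 0.0019055) = 1/1.0594 = 0.9439; α₂ = α₁·K2/[H⁺] = 0.001799
α₁ + 2α₂ = 0.9475
CA = 0.9475 × 0.467 = 0.442 mmol/L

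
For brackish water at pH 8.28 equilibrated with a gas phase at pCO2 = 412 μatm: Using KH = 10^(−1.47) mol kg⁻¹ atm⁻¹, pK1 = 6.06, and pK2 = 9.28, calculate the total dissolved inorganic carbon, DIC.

DIC = 2.56 mmol/kg

[CO2*] = KH · pCO2 = 10^(−1.47) × 412×10^-6 = 1.396×10^-5 mol/kg
α₀ = 1/(1 + K1/[H⁺] + K1K2/[H⁺]²) = 1/(1 + 10^+2.22 + 10^+1.22) = 0.005448
DIC = [CO2*]/α₀ = 1.396×10^-5 / 0.005448 = 2.56 mmol/kg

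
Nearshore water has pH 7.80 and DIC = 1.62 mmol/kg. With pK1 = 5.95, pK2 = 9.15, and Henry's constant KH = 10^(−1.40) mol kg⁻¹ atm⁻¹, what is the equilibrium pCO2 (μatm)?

α₀ = 1 / (1 + K1/[H⁺] + K1K2/[H⁺]²) = 1 / (1 + 10^+1.85 + 10^+0.50)
   = 1 / (1 + 70.795 + 3.1623) = 1/74.957 = 0.01334
[CO2*] = α₀ × DIC = 0.01334 × 1.62 = 0.02161 mmol/kg
pCO2 = [CO2*]/KH = 2.161×10^-5 / 3.981×10^-2 = 543 μatm

pCO2 = 543 μatm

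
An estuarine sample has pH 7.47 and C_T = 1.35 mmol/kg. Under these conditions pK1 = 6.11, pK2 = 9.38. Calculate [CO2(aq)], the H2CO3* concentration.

[CO2*] = 0.0558 mmol/kg

α₀ = 1 / (1 + K1/[H⁺] + K1K2/[H⁺]²) = 1 / (1 + 10^+1.36 + 10^-0.55)
   = 1 / (1 + 22.909 + 0.28184) = 1/24.191 = 0.04134
[CO2*] = α₀ × DIC = 0.04134 × 1.35 = 0.0558 mmol/kg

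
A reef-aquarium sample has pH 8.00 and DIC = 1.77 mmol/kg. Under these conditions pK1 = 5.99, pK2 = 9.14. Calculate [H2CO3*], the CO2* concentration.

α₀ = 1 / (1 + K1/[H⁺] + K1K2/[H⁺]²) = 1 / (1 + 10^+2.01 + 10^+0.87)
   = 1 / (1 + 102.33 + 7.4131) = 1/110.74 = 0.009030
[CO2*] = α₀ × DIC = 0.009030 × 1.77 = 0.0160 mmol/kg = 16.0 μmol/kg

[CO2*] = 16.0 μmol/kg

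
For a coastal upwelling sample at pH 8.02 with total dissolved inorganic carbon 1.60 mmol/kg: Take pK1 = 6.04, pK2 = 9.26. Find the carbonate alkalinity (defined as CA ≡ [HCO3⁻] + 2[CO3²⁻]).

CA = [HCO3⁻] + 2[CO3²⁻] = (α₁ + 2α₂)·DIC
At pH 8.02: [H⁺]/K1 = 10^-1.98 = 0.010471, K2/[H⁺] = 10^-1.24 = 0.057544
α₁ = 1/(1 + 0.010471 + 0.057544) = 1/1.0680 = 0.9363; α₂ = α₁·K2/[H⁺] = 0.05388
α₁ + 2α₂ = 1.0441
CA = 1.0441 × 1.60 = 1.67 mmol/kg

CA = 1.67 mmol/kg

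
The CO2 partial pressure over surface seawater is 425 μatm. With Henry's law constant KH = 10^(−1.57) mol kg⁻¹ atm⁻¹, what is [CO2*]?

[CO2*] = 11.4 μmol/kg

KH = 10^(−1.57) = 2.692×10^-2 mol kg⁻¹ atm⁻¹
[CO2*] = KH · pCO2 = 2.692×10^-2 × 425×10^-6 atm = 1.14×10^-5 mol/kg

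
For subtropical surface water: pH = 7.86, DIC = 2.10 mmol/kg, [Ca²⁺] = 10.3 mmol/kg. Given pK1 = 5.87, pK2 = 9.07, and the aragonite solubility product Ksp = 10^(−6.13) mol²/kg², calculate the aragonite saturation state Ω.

Ω = 1.68

α₂ = 1 / (1 + [H⁺]/K2 + [H⁺]²/(K1K2)) = 1 / (1 + 10^+1.21 + 10^-0.78)
   = 1 / (1 + 16.218 + 0.16596) = 1/17.384 = 0.05752
[CO3²⁻] = α₂ × DIC = 0.05752 × 2.10 = 0.1208 mmol/kg
Ksp = 10^(−6.13) = 7.413×10^-7
Ω = [Ca²⁺][CO3²⁻]/Ksp = (10.3×10^-3)(1.208×10^-4) / 7.413×10^-7 = 1.68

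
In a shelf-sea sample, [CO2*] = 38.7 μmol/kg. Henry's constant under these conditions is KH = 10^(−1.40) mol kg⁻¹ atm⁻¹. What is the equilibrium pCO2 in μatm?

KH = 10^(−1.40) = 3.981×10^-2 mol kg⁻¹ atm⁻¹
pCO2 = [CO2*]/KH = 38.7×10^-6 / 3.981×10^-2 = 9.72×10^-4 atm = 972 μatm

pCO2 = 972 μatm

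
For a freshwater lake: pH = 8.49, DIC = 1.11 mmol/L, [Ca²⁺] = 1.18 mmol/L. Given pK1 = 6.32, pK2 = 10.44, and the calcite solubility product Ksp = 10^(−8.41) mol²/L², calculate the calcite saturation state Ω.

α₂ = 1 / (1 + [H⁺]/K2 + [H⁺]²/(K1K2)) = 1 / (1 + 10^+1.95 + 10^-0.22)
   = 1 / (1 + 89.125 + 0.60256) = 1/90.728 = 0.01102
[CO3²⁻] = α₂ × DIC = 0.01102 × 1.11 = 0.01223 mmol/L = 12.23 μmol/L
Ksp = 10^(−8.41) = 3.890×10^-9
Ω = [Ca²⁺][CO3²⁻]/Ksp = (1.18×10^-3)(1.223×10^-5) / 3.890×10^-9 = 3.71

Ω = 3.71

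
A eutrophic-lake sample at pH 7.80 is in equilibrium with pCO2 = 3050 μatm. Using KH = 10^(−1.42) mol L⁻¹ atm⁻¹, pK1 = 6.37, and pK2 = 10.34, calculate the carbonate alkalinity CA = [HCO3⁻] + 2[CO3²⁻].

CA = 3.14 mmol/L

[CO2*] = KH · pCO2 = 10^(−1.42) × 3050×10^-6 = 1.160×10^-4 mol/L
α₀ = 1/(1 + K1/[H⁺] + K1K2/[H⁺]²) = 1/(1 + 10^+1.43 + 10^-1.11) = 0.03572
DIC = [CO2*]/α₀ = 1.160×10^-4 / 0.03572 = 3.246 mmol/L
CA = (α₁ + 2α₂)·DIC = (0.9615 + 2×0.002773) × 3.246 = 3.14 mmol/L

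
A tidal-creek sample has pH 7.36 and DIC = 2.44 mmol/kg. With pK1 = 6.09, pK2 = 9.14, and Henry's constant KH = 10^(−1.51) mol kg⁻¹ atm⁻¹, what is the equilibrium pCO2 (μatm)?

α₀ = 1 / (1 + K1/[H⁺] + K1K2/[H⁺]²) = 1 / (1 + 10^+1.27 + 10^-0.51)
   = 1 / (1 + 18.621 + 0.30903) = 1/19.930 = 0.05018
[CO2*] = α₀ × DIC = 0.05018 × 2.44 = 0.1224 mmol/kg
pCO2 = [CO2*]/KH = 1.224×10^-4 / 3.090×10^-2 = 3960 μatm

pCO2 = 3960 μatm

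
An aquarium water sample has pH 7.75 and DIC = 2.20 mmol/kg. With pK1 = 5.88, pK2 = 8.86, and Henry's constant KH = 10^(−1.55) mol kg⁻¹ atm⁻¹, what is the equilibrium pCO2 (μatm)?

α₀ = 1 / (1 + K1/[H⁺] + K1K2/[H⁺]²) = 1 / (1 + 10^+1.87 + 10^+0.76)
   = 1 / (1 + 74.131 + 5.7544) = 1/80.885 = 0.01236
[CO2*] = α₀ × DIC = 0.01236 × 2.20 = 0.02720 mmol/kg
pCO2 = [CO2*]/KH = 2.720×10^-5 / 2.818×10^-2 = 965 μatm

pCO2 = 965 μatm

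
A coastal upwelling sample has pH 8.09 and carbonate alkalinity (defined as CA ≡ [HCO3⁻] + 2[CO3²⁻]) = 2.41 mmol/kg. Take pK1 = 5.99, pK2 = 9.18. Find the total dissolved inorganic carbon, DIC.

CA = [HCO3⁻] + 2[CO3²⁻] = (α₁ + 2α₂)·DIC
At pH 8.09: [H⁺]/K1 = 10^-2.10 = 0.0079433, K2/[H⁺] = 10^-1.09 = 0.081283
α₁ = 1/(1 + 0.0079433 + 0.081283) = 1/1.0892 = 0.9181; α₂ = α₁·K2/[H⁺] = 0.07462
α₁ + 2α₂ = 1.0673
DIC = CA / (α₁ + 2α₂) = 2.41 / 1.0673 = 2.26 mmol/kg

DIC = 2.26 mmol/kg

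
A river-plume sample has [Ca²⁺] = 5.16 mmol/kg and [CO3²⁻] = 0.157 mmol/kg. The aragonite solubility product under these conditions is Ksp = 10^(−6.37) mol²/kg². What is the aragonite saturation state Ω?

Ω = 1.90

Ksp = 10^(−6.37) = 4.266×10^-7
Ω = [Ca²⁺][CO3²⁻]/Ksp = (5.16×10^-3)(0.157×10^-3) / 4.266×10^-7 = 1.90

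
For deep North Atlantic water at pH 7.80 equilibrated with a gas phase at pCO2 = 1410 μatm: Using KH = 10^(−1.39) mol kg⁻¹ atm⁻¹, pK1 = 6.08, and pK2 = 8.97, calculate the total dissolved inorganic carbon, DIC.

DIC = 3.28 mmol/kg

[CO2*] = KH · pCO2 = 10^(−1.39) × 1410×10^-6 = 5.744×10^-5 mol/kg
α₀ = 1/(1 + K1/[H⁺] + K1K2/[H⁺]²) = 1/(1 + 10^+1.72 + 10^+0.55) = 0.01753
DIC = [CO2*]/α₀ = 5.744×10^-5 / 0.01753 = 3.28 mmol/kg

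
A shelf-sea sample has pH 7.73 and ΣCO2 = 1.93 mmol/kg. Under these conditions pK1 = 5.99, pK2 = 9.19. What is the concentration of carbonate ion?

α₂ = 1 / (1 + [H⁺]/K2 + [H⁺]²/(K1K2)) = 1 / (1 + 10^+1.46 + 10^-0.28)
   = 1 / (1 + 28.840 + 0.52481) = 1/30.365 = 0.03293
[CO3²⁻] = α₂ × DIC = 0.03293 × 1.93 = 0.0636 mmol/kg

[CO3²⁻] = 0.0636 mmol/kg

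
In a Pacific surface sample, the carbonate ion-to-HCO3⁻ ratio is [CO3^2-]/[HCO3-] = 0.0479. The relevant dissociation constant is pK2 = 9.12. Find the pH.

From K2 = [H⁺][CO3^2-]/[HCO3-]:  pH = pK2 + log₁₀([CO3^2-]/[HCO3-])
log₁₀(0.0479) = -1.320
pH = 9.12 + (-1.320) = 7.80

pH = 7.80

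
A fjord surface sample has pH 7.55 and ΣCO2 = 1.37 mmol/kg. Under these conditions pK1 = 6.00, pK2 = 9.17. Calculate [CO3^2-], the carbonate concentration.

[CO3²⁻] = 0.0312 mmol/kg

α₂ = 1 / (1 + [H⁺]/K2 + [H⁺]²/(K1K2)) = 1 / (1 + 10^+1.62 + 10^+0.07)
   = 1 / (1 + 41.687 + 1.1749) = 1/43.862 = 0.02280
[CO3²⁻] = α₂ × DIC = 0.02280 × 1.37 = 0.0312 mmol/kg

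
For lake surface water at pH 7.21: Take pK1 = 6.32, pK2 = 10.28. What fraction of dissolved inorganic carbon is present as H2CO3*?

α₀ = 1 / (1 + K1/[H⁺] + K1K2/[H⁺]²) = 1 / (1 + 10^+0.89 + 10^-2.18)
   = 1 / (1 + 7.7625 + 0.0066069) = 1/8.7691 = 0.1140

α₀ = 0.114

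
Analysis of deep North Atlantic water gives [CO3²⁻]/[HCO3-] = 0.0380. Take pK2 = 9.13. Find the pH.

pH = 7.71

From K2 = [H⁺][CO3²⁻]/[HCO3-]:  pH = pK2 + log₁₀([CO3²⁻]/[HCO3-])
log₁₀(0.0380) = -1.420
pH = 9.13 + (-1.420) = 7.71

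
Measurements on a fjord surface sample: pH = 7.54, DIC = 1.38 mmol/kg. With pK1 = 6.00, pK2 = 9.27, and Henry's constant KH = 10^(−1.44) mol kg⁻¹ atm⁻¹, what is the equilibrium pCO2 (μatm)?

α₀ = 1 / (1 + K1/[H⁺] + K1K2/[H⁺]²) = 1 / (1 + 10^+1.54 + 10^-0.19)
   = 1 / (1 + 34.674 + 0.64565) = 1/36.319 = 0.02753
[CO2*] = α₀ × DIC = 0.02753 × 1.38 = 0.03800 mmol/kg
pCO2 = [CO2*]/KH = 3.800×10^-5 / 3.631×10^-2 = 1050 μatm

pCO2 = 1050 μatm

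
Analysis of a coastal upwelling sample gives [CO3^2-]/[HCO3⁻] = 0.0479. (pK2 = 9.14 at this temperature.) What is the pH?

pH = 7.82

From K2 = [H⁺][CO3^2-]/[HCO3⁻]:  pH = pK2 + log₁₀([CO3^2-]/[HCO3⁻])
log₁₀(0.0479) = -1.320
pH = 9.14 + (-1.320) = 7.82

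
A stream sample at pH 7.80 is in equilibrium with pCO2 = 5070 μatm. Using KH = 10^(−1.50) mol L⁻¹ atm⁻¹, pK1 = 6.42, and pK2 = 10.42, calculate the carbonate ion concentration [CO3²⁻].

[CO3²⁻] = 9.23 μmol/L

[CO2*] = KH · pCO2 = 10^(−1.50) × 5070×10^-6 = 1.603×10^-4 mol/L
α₀ = 1/(1 + K1/[H⁺] + K1K2/[H⁺]²) = 1/(1 + 10^+1.38 + 10^-1.24) = 0.03993
DIC = [CO2*]/α₀ = 1.603×10^-4 / 0.03993 = 4.016 mmol/L
[CO3²⁻] = α₂·DIC; α₂ = 0.002298, so [CO3²⁻] = 0.002298 × 4.016 = 0.00923 mmol/L = 9.23 μmol/L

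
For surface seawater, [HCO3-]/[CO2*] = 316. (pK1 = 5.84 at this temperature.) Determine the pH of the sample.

From K1 = [H⁺][HCO3-]/[CO2*]:  pH = pK1 + log₁₀([HCO3-]/[CO2*])
log₁₀(316) = +2.500
pH = 5.84 + (+2.500) = 8.34

pH = 8.34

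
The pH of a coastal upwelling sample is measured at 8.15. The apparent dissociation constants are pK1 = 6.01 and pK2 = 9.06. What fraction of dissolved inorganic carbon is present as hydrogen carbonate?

α₁ = 0.885

α₁ = 1 / (1 + [H⁺]/K1 + K2/[H⁺]) = 1 / (1 + 10^-2.14 + 10^-0.91)
   = 1 / (1 + 0.0072444 + 0.12303) = 1/1.1303 = 0.8847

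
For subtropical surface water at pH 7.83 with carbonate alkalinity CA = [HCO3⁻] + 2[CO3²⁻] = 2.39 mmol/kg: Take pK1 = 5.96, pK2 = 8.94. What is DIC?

DIC = 2.26 mmol/kg

CA = [HCO3⁻] + 2[CO3²⁻] = (α₁ + 2α₂)·DIC
At pH 7.83: [H⁺]/K1 = 10^-1.87 = 0.013490, K2/[H⁺] = 10^-1.11 = 0.077625
α₁ = 1/(1 + 0.013490 + 0.077625) = 1/1.0911 = 0.9165; α₂ = α₁·K2/[H⁺] = 0.07114
α₁ + 2α₂ = 1.0588
DIC = CA / (α₁ + 2α₂) = 2.39 / 1.0588 = 2.26 mmol/kg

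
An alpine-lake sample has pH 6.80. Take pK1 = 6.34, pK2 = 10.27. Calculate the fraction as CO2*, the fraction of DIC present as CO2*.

α₀ = 1 / (1 + K1/[H⁺] + K1K2/[H⁺]²) = 1 / (1 + 10^+0.46 + 10^-3.01)
   = 1 / (1 + 2.8840 + 0.00097724) = 1/3.8850 = 0.2574

α₀ = 0.257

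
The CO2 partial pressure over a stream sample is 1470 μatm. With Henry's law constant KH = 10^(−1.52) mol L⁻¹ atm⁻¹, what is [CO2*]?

KH = 10^(−1.52) = 3.020×10^-2 mol L⁻¹ atm⁻¹
[CO2*] = KH · pCO2 = 3.020×10^-2 × 1470×10^-6 atm = 4.44×10^-5 mol/L

[CO2*] = 44.4 μmol/L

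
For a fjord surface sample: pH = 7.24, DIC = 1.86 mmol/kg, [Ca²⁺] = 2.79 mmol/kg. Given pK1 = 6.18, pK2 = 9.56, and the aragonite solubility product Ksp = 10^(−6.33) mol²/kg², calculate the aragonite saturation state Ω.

α₂ = 1 / (1 + [H⁺]/K2 + [H⁺]²/(K1K2)) = 1 / (1 + 10^+2.32 + 10^+1.26)
   = 1 / (1 + 208.93 + 18.197) = 1/228.13 = 0.004384
[CO3²⁻] = α₂ × DIC = 0.004384 × 1.86 = 0.008153 mmol/kg = 8.153 μmol/kg
Ksp = 10^(−6.33) = 4.677×10^-7
Ω = [Ca²⁺][CO3²⁻]/Ksp = (2.79×10^-3)(8.153×10^-6) / 4.677×10^-7 = 0.0486

Ω = 0.0486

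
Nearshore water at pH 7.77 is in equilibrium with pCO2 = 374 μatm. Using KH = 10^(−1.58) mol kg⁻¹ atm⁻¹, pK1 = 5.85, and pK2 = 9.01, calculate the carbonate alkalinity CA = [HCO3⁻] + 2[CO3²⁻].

[CO2*] = KH · pCO2 = 10^(−1.58) × 374×10^-6 = 9.837×10^-6 mol/kg
α₀ = 1/(1 + K1/[H⁺] + K1K2/[H⁺]²) = 1/(1 + 10^+1.92 + 10^+0.68) = 0.01124
DIC = [CO2*]/α₀ = 9.837×10^-6 / 0.01124 = 0.8751 mmol/kg
CA = (α₁ + 2α₂)·DIC = (0.9350 + 2×0.05380) × 0.8751 = 0.912 mmol/kg

CA = 0.912 mmol/kg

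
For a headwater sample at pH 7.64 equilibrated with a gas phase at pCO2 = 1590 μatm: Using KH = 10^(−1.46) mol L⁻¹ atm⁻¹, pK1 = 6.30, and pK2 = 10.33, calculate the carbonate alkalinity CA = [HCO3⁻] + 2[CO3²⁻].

CA = 1.21 mmol/L

[CO2*] = KH · pCO2 = 10^(−1.46) × 1590×10^-6 = 5.513×10^-5 mol/L
α₀ = 1/(1 + K1/[H⁺] + K1K2/[H⁺]²) = 1/(1 + 10^+1.34 + 10^-1.35) = 0.04363
DIC = [CO2*]/α₀ = 5.513×10^-5 / 0.04363 = 1.264 mmol/L
CA = (α₁ + 2α₂)·DIC = (0.9544 + 2×0.001949) × 1.264 = 1.21 mmol/L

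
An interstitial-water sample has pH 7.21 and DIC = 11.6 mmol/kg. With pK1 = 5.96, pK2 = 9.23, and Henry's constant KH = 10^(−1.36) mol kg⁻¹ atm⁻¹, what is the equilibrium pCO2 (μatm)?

pCO2 = 1.40×10^4 μatm

α₀ = 1 / (1 + K1/[H⁺] + K1K2/[H⁺]²) = 1 / (1 + 10^+1.25 + 10^-0.77)
   = 1 / (1 + 17.783 + 0.16982) = 1/18.953 = 0.05276
[CO2*] = α₀ × DIC = 0.05276 × 11.6 = 0.6121 mmol/kg
pCO2 = [CO2*]/KH = 6.121×10^-4 / 4.365×10^-2 = 1.40×10^4 μatm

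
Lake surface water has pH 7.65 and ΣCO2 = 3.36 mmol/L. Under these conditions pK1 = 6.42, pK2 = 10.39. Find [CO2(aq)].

α₀ = 1 / (1 + K1/[H⁺] + K1K2/[H⁺]²) = 1 / (1 + 10^+1.23 + 10^-1.51)
   = 1 / (1 + 16.982 + 0.030903) = 1/18.013 = 0.05551
[CO2*] = α₀ × DIC = 0.05551 × 3.36 = 0.187 mmol/L

[CO2*] = 0.187 mmol/L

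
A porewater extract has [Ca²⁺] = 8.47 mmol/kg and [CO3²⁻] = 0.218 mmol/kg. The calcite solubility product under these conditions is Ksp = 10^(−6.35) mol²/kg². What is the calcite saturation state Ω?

Ω = 4.13

Ksp = 10^(−6.35) = 4.467×10^-7
Ω = [Ca²⁺][CO3²⁻]/Ksp = (8.47×10^-3)(0.218×10^-3) / 4.467×10^-7 = 4.13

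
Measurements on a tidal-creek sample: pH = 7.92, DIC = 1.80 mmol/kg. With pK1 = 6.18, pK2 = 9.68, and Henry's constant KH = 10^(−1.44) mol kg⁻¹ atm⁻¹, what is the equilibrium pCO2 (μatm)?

pCO2 = 871 μatm

α₀ = 1 / (1 + K1/[H⁺] + K1K2/[H⁺]²) = 1 / (1 + 10^+1.74 + 10^-0.02)
   = 1 / (1 + 54.954 + 0.95499) = 1/56.909 = 0.01757
[CO2*] = α₀ × DIC = 0.01757 × 1.80 = 0.03163 mmol/kg
pCO2 = [CO2*]/KH = 3.163×10^-5 / 3.631×10^-2 = 871 μatm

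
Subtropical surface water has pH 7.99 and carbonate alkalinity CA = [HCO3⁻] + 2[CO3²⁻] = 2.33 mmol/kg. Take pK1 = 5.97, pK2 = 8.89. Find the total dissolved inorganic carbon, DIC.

CA = [HCO3⁻] + 2[CO3²⁻] = (α₁ + 2α₂)·DIC
At pH 7.99: [H⁺]/K1 = 10^-2.02 = 0.0095499, K2/[H⁺] = 10^-0.90 = 0.12589
α₁ = 1/(1 + 0.0095499 + 0.12589) = 1/1.1354 = 0.8807; α₂ = α₁·K2/[H⁺] = 0.1109
α₁ + 2α₂ = 1.1025
DIC = CA / (α₁ + 2α₂) = 2.33 / 1.1025 = 2.11 mmol/kg

DIC = 2.11 mmol/kg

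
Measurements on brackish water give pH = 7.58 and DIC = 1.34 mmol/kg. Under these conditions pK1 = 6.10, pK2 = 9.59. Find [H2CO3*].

α₀ = 1 / (1 + K1/[H⁺] + K1K2/[H⁺]²) = 1 / (1 + 10^+1.48 + 10^-0.53)
   = 1 / (1 + 30.200 + 0.29512) = 1/31.495 = 0.03175
[CO2*] = α₀ × DIC = 0.03175 × 1.34 = 0.0425 mmol/kg

[CO2*] = 0.0425 mmol/kg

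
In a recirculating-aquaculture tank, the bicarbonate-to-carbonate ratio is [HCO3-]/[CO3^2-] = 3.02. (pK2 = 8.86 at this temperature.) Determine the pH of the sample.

From K2 = [H⁺][CO3^2-]/[HCO3-]:  pH = pK2 − log₁₀([HCO3-]/[CO3^2-])
log₁₀(3.02) = +0.480
pH = 8.86 − (+0.480) = 8.38

pH = 8.38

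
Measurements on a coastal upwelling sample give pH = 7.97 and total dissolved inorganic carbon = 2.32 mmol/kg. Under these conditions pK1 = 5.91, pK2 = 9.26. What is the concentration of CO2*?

[CO2*] = 19.1 μmol/kg

α₀ = 1 / (1 + K1/[H⁺] + K1K2/[H⁺]²) = 1 / (1 + 10^+2.06 + 10^+0.77)
   = 1 / (1 + 114.82 + 5.8884) = 1/121.70 = 0.008217
[CO2*] = α₀ × DIC = 0.008217 × 2.32 = 0.0191 mmol/kg = 19.1 μmol/kg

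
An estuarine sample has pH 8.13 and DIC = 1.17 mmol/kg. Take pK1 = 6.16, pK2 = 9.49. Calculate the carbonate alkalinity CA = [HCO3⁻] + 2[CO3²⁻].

CA = [HCO3⁻] + 2[CO3²⁻] = (α₁ + 2α₂)·DIC
At pH 8.13: [H⁺]/K1 = 10^-1.97 = 0.010715, K2/[H⁺] = 10^-1.36 = 0.043652
α₁ = 1/(1 + 0.010715 + 0.043652) = 1/1.0544 = 0.9484; α₂ = α₁·K2/[H⁺] = 0.04140
α₁ + 2α₂ = 1.0312
CA = 1.0312 × 1.17 = 1.21 mmol/kg

CA = 1.21 mmol/kg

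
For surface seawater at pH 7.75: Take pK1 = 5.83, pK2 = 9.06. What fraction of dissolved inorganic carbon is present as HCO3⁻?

α₁ = 0.943

α₁ = 1 / (1 + [H⁺]/K1 + K2/[H⁺]) = 1 / (1 + 10^-1.92 + 10^-1.31)
   = 1 / (1 + 0.012023 + 0.048978) = 1/1.0610 = 0.9425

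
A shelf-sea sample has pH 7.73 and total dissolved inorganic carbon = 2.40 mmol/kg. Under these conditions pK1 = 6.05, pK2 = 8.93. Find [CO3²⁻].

α₂ = 1 / (1 + [H⁺]/K2 + [H⁺]²/(K1K2)) = 1 / (1 + 10^+1.20 + 10^-0.48)
   = 1 / (1 + 15.849 + 0.33113) = 1/17.180 = 0.05821
[CO3²⁻] = α₂ × DIC = 0.05821 × 2.40 = 0.140 mmol/kg

[CO3²⁻] = 0.140 mmol/kg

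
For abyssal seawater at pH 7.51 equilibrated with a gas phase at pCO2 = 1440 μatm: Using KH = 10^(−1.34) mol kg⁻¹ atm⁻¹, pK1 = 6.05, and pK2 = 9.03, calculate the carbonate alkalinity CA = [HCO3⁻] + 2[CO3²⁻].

[CO2*] = KH · pCO2 = 10^(−1.34) × 1440×10^-6 = 6.582×10^-5 mol/kg
α₀ = 1/(1 + K1/[H⁺] + K1K2/[H⁺]²) = 1/(1 + 10^+1.46 + 10^-0.06) = 0.03256
DIC = [CO2*]/α₀ = 6.582×10^-5 / 0.03256 = 2.021 mmol/kg
CA = (α₁ + 2α₂)·DIC = (0.9391 + 2×0.02836) × 2.021 = 2.01 mmol/kg

CA = 2.01 mmol/kg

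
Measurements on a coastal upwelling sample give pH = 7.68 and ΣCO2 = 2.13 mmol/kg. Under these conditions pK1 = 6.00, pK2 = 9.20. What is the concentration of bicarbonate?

α₁ = 1 / (1 + [H⁺]/K1 + K2/[H⁺]) = 1 / (1 + 10^-1.68 + 10^-1.52)
   = 1 / (1 + 0.020893 + 0.030200) = 1/1.0511 = 0.9514
[HCO3⁻] = α₁ × DIC = 0.9514 × 2.13 = 2.03 mmol/kg

[HCO3⁻] = 2.03 mmol/kg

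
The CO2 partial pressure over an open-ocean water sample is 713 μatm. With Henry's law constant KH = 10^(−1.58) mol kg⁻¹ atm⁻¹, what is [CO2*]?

KH = 10^(−1.58) = 2.630×10^-2 mol kg⁻¹ atm⁻¹
[CO2*] = KH · pCO2 = 2.630×10^-2 × 713×10^-6 atm = 1.88×10^-5 mol/kg

[CO2*] = 18.8 μmol/kg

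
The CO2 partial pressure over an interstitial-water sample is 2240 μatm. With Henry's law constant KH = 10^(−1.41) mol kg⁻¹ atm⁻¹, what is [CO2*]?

KH = 10^(−1.41) = 3.890×10^-2 mol kg⁻¹ atm⁻¹
[CO2*] = KH · pCO2 = 3.890×10^-2 × 2240×10^-6 atm = 8.71×10^-5 mol/kg

[CO2*] = 87.1 μmol/kg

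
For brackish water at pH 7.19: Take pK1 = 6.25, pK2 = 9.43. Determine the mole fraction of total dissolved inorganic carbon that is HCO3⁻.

α₁ = 1 / (1 + [H⁺]/K1 + K2/[H⁺]) = 1 / (1 + 10^-0.94 + 10^-2.24)
   = 1 / (1 + 0.11482 + 0.0057544) = 1/1.1206 = 0.8924

α₁ = 0.892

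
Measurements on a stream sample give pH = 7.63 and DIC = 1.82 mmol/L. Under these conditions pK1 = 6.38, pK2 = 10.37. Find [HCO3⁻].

α₁ = 1 / (1 + [H⁺]/K1 + K2/[H⁺]) = 1 / (1 + 10^-1.25 + 10^-2.74)
   = 1 / (1 + 0.056234 + 0.0018197) = 1/1.0581 = 0.9451
[HCO3⁻] = α₁ × DIC = 0.9451 × 1.82 = 1.72 mmol/L

[HCO3⁻] = 1.72 mmol/L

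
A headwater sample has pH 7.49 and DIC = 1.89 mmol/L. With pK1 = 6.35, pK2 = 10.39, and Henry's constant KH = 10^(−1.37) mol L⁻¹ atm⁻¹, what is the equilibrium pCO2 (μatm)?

α₀ = 1 / (1 + K1/[H⁺] + K1K2/[H⁺]²) = 1 / (1 + 10^+1.14 + 10^-1.76)
   = 1 / (1 + 13.804 + 0.017378) = 1/14.821 = 0.06747
[CO2*] = α₀ × DIC = 0.06747 × 1.89 = 0.1275 mmol/L
pCO2 = [CO2*]/KH = 1.275×10^-4 / 4.266×10^-2 = 2990 μatm

pCO2 = 2990 μatm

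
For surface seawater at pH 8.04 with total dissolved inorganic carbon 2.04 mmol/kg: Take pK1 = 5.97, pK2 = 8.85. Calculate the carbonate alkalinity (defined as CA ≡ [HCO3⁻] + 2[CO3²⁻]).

CA = [HCO3⁻] + 2[CO3²⁻] = (α₁ + 2α₂)·DIC
At pH 8.04: [H⁺]/K1 = 10^-2.07 = 0.0085114, K2/[H⁺] = 10^-0.81 = 0.15488
α₁ = 1/(1 + 0.0085114 + 0.15488) = 1/1.1634 = 0.8596; α₂ = α₁·K2/[H⁺] = 0.1331
α₁ + 2α₂ = 1.1258
CA = 1.1258 × 2.04 = 2.30 mmol/kg

CA = 2.30 mmol/kg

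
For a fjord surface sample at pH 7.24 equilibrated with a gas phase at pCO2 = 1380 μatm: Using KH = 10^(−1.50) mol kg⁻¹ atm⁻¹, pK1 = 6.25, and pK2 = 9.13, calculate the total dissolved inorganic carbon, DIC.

DIC = 0.476 mmol/kg

[CO2*] = KH · pCO2 = 10^(−1.50) × 1380×10^-6 = 4.364×10^-5 mol/kg
α₀ = 1/(1 + K1/[H⁺] + K1K2/[H⁺]²) = 1/(1 + 10^+0.99 + 10^-0.90) = 0.09176
DIC = [CO2*]/α₀ = 4.364×10^-5 / 0.09176 = 0.476 mmol/kg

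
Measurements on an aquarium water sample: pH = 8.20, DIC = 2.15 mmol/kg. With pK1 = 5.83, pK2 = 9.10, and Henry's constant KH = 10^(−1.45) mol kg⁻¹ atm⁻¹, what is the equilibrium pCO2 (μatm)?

pCO2 = 229 μatm

α₀ = 1 / (1 + K1/[H⁺] + K1K2/[H⁺]²) = 1 / (1 + 10^+2.37 + 10^+1.47)
   = 1 / (1 + 234.42 + 29.512) = 1/264.93 = 0.003775
[CO2*] = α₀ × DIC = 0.003775 × 2.15 = 0.008115 mmol/kg = 8.115 μmol/kg
pCO2 = [CO2*]/KH = 8.115×10^-6 / 3.548×10^-2 = 229 μatm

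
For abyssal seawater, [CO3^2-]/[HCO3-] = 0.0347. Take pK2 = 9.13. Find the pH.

pH = 7.67

From K2 = [H⁺][CO3^2-]/[HCO3-]:  pH = pK2 + log₁₀([CO3^2-]/[HCO3-])
log₁₀(0.0347) = -1.460
pH = 9.13 + (-1.460) = 7.67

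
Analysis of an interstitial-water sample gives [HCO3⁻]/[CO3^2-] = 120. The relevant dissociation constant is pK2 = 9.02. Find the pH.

pH = 6.94

From K2 = [H⁺][CO3^2-]/[HCO3⁻]:  pH = pK2 − log₁₀([HCO3⁻]/[CO3^2-])
log₁₀(120) = +2.079
pH = 9.02 − (+2.079) = 6.94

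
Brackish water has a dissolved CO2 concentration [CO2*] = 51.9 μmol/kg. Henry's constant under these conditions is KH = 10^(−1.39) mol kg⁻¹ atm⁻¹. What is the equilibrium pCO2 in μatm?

KH = 10^(−1.39) = 4.074×10^-2 mol kg⁻¹ atm⁻¹
pCO2 = [CO2*]/KH = 51.9×10^-6 / 4.074×10^-2 = 1.27×10^-3 atm = 1270 μatm

pCO2 = 1270 μatm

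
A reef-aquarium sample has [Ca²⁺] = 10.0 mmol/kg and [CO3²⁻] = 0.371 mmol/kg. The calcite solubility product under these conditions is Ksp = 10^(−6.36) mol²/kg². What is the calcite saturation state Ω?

Ω = 8.50

Ksp = 10^(−6.36) = 4.365×10^-7
Ω = [Ca²⁺][CO3²⁻]/Ksp = (10.0×10^-3)(0.371×10^-3) / 4.365×10^-7 = 8.50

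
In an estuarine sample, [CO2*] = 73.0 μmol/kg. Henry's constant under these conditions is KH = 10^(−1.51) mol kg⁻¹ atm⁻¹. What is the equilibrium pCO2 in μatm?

KH = 10^(−1.51) = 3.090×10^-2 mol kg⁻¹ atm⁻¹
pCO2 = [CO2*]/KH = 73.0×10^-6 / 3.090×10^-2 = 2.36×10^-3 atm = 2360 μatm

pCO2 = 2360 μatm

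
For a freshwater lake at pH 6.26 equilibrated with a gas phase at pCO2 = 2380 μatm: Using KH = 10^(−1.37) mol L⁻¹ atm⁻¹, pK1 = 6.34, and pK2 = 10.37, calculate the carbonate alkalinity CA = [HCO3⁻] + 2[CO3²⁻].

[CO2*] = KH · pCO2 = 10^(−1.37) × 2380×10^-6 = 1.015×10^-4 mol/L
α₀ = 1/(1 + K1/[H⁺] + K1K2/[H⁺]²) = 1/(1 + 10^-0.08 + 10^-4.19) = 0.5459
DIC = [CO2*]/α₀ = 1.015×10^-4 / 0.5459 = 0.1860 mmol/L
CA = (α₁ + 2α₂)·DIC = (0.4541 + 2×3.525×10^-5) × 0.1860 = 0.0845 mmol/L

CA = 0.0845 mmol/L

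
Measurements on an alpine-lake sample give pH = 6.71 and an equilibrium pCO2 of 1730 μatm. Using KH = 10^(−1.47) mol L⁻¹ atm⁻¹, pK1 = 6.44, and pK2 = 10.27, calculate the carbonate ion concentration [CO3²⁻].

[CO2*] = KH · pCO2 = 10^(−1.47) × 1730×10^-6 = 5.862×10^-5 mol/L
α₀ = 1/(1 + K1/[H⁺] + K1K2/[H⁺]²) = 1/(1 + 10^+0.27 + 10^-3.29) = 0.3493
DIC = [CO2*]/α₀ = 5.862×10^-5 / 0.3493 = 0.1678 mmol/L
[CO3²⁻] = α₂·DIC; α₂ = 0.0001792, so [CO3²⁻] = 0.0001792 × 0.1678 = 3.01×10^-5 mmol/L = 0.0301 μmol/L

[CO3²⁻] = 0.0301 μmol/L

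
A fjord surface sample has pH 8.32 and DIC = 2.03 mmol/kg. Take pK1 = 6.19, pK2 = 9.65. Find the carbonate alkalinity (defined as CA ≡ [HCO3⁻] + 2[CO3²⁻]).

CA = [HCO3⁻] + 2[CO3²⁻] = (α₁ + 2α₂)·DIC
At pH 8.32: [H⁺]/K1 = 10^-2.13 = 0.0074131, K2/[H⁺] = 10^-1.33 = 0.046774
α₁ = 1/(1 + 0.0074131 + 0.046774) = 1/1.0542 = 0.9486; α₂ = α₁·K2/[H⁺] = 0.04437
α₁ + 2α₂ = 1.0373
CA = 1.0373 × 2.03 = 2.11 mmol/kg

CA = 2.11 mmol/kg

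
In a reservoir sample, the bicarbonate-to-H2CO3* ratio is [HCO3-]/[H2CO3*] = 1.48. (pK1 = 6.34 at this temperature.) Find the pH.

pH = 6.51

From K1 = [H⁺][HCO3-]/[H2CO3*]:  pH = pK1 + log₁₀([HCO3-]/[H2CO3*])
log₁₀(1.48) = +0.170
pH = 6.34 + (+0.170) = 6.51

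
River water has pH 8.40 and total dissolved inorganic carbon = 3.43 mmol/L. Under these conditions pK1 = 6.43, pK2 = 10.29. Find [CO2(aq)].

α₀ = 1 / (1 + K1/[H⁺] + K1K2/[H⁺]²) = 1 / (1 + 10^+1.97 + 10^+0.08)
   = 1 / (1 + 93.325 + 1.2023) = 1/95.528 = 0.01047
[CO2*] = α₀ × DIC = 0.01047 × 3.43 = 0.0359 mmol/L

[CO2*] = 0.0359 mmol/L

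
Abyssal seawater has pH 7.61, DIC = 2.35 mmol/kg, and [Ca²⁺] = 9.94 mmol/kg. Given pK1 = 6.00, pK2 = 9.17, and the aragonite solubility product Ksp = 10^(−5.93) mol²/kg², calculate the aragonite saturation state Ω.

Ω = 0.520

α₂ = 1 / (1 + [H⁺]/K2 + [H⁺]²/(K1K2)) = 1 / (1 + 10^+1.56 + 10^-0.05)
   = 1 / (1 + 36.308 + 0.89125) = 1/38.199 = 0.02618
[CO3²⁻] = α₂ × DIC = 0.02618 × 2.35 = 0.06152 mmol/kg
Ksp = 10^(−5.93) = 1.175×10^-6
Ω = [Ca²⁺][CO3²⁻]/Ksp = (9.94×10^-3)(6.152×10^-5) / 1.175×10^-6 = 0.520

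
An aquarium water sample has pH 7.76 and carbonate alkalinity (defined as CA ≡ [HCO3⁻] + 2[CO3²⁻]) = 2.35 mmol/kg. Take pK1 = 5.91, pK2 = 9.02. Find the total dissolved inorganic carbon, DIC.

DIC = 2.26 mmol/kg

CA = [HCO3⁻] + 2[CO3²⁻] = (α₁ + 2α₂)·DIC
At pH 7.76: [H⁺]/K1 = 10^-1.85 = 0.014125, K2/[H⁺] = 10^-1.26 = 0.054954
α₁ = 1/(1 + 0.014125 + 0.054954) = 1/1.0691 = 0.9354; α₂ = α₁·K2/[H⁺] = 0.05140
α₁ + 2α₂ = 1.0382
DIC = CA / (α₁ + 2α₂) = 2.35 / 1.0382 = 2.26 mmol/kg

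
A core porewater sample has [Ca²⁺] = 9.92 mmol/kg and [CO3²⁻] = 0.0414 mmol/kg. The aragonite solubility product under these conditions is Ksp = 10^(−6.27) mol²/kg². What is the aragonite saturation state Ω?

Ω = 0.765

Ksp = 10^(−6.27) = 5.370×10^-7
Ω = [Ca²⁺][CO3²⁻]/Ksp = (9.92×10^-3)(0.0414×10^-3) / 5.370×10^-7 = 0.765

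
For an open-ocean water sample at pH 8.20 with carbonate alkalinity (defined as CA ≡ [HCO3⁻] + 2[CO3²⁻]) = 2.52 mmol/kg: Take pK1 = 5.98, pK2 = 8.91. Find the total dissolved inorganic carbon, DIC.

CA = [HCO3⁻] + 2[CO3²⁻] = (α₁ + 2α₂)·DIC
At pH 8.20: [H⁺]/K1 = 10^-2.22 = 0.0060256, K2/[H⁺] = 10^-0.71 = 0.19498
α₁ = 1/(1 + 0.0060256 + 0.19498) = 1/1.2010 = 0.8326; α₂ = α₁·K2/[H⁺] = 0.1624
α₁ + 2α₂ = 1.1573
DIC = CA / (α₁ + 2α₂) = 2.52 / 1.1573 = 2.18 mmol/kg

DIC = 2.18 mmol/kg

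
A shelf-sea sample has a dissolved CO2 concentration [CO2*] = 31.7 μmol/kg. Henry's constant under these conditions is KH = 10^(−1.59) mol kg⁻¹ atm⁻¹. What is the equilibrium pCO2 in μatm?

KH = 10^(−1.59) = 2.570×10^-2 mol kg⁻¹ atm⁻¹
pCO2 = [CO2*]/KH = 31.7×10^-6 / 2.570×10^-2 = 1.23×10^-3 atm = 1230 μatm

pCO2 = 1230 μatm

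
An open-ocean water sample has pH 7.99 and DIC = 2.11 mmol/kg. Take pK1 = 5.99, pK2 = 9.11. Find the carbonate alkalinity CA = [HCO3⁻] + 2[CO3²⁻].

CA = 2.24 mmol/kg

CA = [HCO3⁻] + 2[CO3²⁻] = (α₁ + 2α₂)·DIC
At pH 7.99: [H⁺]/K1 = 10^-2.00 = 0.010000, K2/[H⁺] = 10^-1.12 = 0.075858
α₁ = 1/(1 + 0.010000 + 0.075858) = 1/1.0859 = 0.9209; α₂ = α₁·K2/[H⁺] = 0.06986
α₁ + 2α₂ = 1.0607
CA = 1.0607 × 2.11 = 2.24 mmol/kg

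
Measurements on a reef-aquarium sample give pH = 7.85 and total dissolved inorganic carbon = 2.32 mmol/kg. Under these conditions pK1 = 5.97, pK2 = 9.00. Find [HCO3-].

α₁ = 1 / (1 + [H⁺]/K1 + K2/[H⁺]) = 1 / (1 + 10^-1.88 + 10^-1.15)
   = 1 / (1 + 0.013183 + 0.070795) = 1/1.0840 = 0.9225
[HCO3⁻] = α₁ × DIC = 0.9225 × 2.32 = 2.14 mmol/kg

[HCO3⁻] = 2.14 mmol/kg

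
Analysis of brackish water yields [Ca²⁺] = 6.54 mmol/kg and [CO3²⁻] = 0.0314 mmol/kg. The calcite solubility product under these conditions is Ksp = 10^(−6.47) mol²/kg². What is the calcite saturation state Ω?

Ksp = 10^(−6.47) = 3.388×10^-7
Ω = [Ca²⁺][CO3²⁻]/Ksp = (6.54×10^-3)(0.0314×10^-3) / 3.388×10^-7 = 0.606

Ω = 0.606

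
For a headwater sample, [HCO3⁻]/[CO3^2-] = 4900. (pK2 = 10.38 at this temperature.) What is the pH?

From K2 = [H⁺][CO3^2-]/[HCO3⁻]:  pH = pK2 − log₁₀([HCO3⁻]/[CO3^2-])
log₁₀(4900) = +3.690
pH = 10.38 − (+3.690) = 6.69

pH = 6.69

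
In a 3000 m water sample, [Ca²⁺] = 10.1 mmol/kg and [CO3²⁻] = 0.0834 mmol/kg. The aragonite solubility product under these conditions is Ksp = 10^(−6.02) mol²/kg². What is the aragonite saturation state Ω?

Ω = 0.882

Ksp = 10^(−6.02) = 9.550×10^-7
Ω = [Ca²⁺][CO3²⁻]/Ksp = (10.1×10^-3)(0.0834×10^-3) / 9.550×10^-7 = 0.882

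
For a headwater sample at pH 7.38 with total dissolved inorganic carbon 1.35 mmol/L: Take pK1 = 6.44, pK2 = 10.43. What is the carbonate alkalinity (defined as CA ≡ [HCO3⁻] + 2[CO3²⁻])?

CA = 1.21 mmol/L

CA = [HCO3⁻] + 2[CO3²⁻] = (α₁ + 2α₂)·DIC
At pH 7.38: [H⁺]/K1 = 10^-0.94 = 0.11482, K2/[H⁺] = 10^-3.05 = 0.00089125
α₁ = 1/(1 + 0.11482 + 0.00089125) = 1/1.1157 = 0.8963; α₂ = α₁·K2/[H⁺] = 0.0007988
α₁ + 2α₂ = 0.8979
CA = 0.8979 × 1.35 = 1.21 mmol/L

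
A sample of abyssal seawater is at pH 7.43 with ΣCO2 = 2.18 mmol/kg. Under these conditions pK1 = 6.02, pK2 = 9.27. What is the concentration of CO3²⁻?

[CO3²⁻] = 0.0299 mmol/kg

α₂ = 1 / (1 + [H⁺]/K2 + [H⁺]²/(K1K2)) = 1 / (1 + 10^+1.84 + 10^+0.43)
   = 1 / (1 + 69.183 + 2.6915) = 1/72.875 = 0.01372
[CO3²⁻] = α₂ × DIC = 0.01372 × 2.18 = 0.0299 mmol/kg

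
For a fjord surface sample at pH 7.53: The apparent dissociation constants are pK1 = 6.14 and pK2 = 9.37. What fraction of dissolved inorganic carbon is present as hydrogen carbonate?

α₁ = 0.948

α₁ = 1 / (1 + [H⁺]/K1 + K2/[H⁺]) = 1 / (1 + 10^-1.39 + 10^-1.84)
   = 1 / (1 + 0.040738 + 0.014454) = 1/1.0552 = 0.9477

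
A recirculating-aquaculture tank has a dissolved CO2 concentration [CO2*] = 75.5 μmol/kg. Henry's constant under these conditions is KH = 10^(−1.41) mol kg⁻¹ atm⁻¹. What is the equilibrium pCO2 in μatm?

KH = 10^(−1.41) = 3.890×10^-2 mol kg⁻¹ atm⁻¹
pCO2 = [CO2*]/KH = 75.5×10^-6 / 3.890×10^-2 = 1.94×10^-3 atm = 1940 μatm

pCO2 = 1940 μatm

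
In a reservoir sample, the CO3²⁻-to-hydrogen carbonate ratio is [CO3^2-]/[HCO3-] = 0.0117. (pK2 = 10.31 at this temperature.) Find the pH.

From K2 = [H⁺][CO3^2-]/[HCO3-]:  pH = pK2 + log₁₀([CO3^2-]/[HCO3-])
log₁₀(0.0117) = -1.932
pH = 10.31 + (-1.932) = 8.38

pH = 8.38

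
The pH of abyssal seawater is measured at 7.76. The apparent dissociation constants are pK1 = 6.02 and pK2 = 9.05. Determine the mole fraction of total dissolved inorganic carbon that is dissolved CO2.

α₀ = 0.0170

α₀ = 1 / (1 + K1/[H⁺] + K1K2/[H⁺]²) = 1 / (1 + 10^+1.74 + 10^+0.45)
   = 1 / (1 + 54.954 + 2.8184) = 1/58.772 = 0.01701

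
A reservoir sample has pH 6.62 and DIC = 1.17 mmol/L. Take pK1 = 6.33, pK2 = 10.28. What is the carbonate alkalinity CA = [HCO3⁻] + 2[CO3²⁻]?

CA = 0.774 mmol/L

CA = [HCO3⁻] + 2[CO3²⁻] = (α₁ + 2α₂)·DIC
At pH 6.62: [H⁺]/K1 = 10^-0.29 = 0.51286, K2/[H⁺] = 10^-3.66 = 0.00021878
α₁ = 1/(1 + 0.51286 + 0.00021878) = 1/1.5131 = 0.6609; α₂ = α₁·K2/[H⁺] = 0.0001446
α₁ + 2α₂ = 0.6612
CA = 0.6612 × 1.17 = 0.774 mmol/L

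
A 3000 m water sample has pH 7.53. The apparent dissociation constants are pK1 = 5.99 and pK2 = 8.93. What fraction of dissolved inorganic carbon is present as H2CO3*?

α₀ = 0.0270

α₀ = 1 / (1 + K1/[H⁺] + K1K2/[H⁺]²) = 1 / (1 + 10^+1.54 + 10^+0.14)
   = 1 / (1 + 34.674 + 1.3804) = 1/37.054 = 0.02699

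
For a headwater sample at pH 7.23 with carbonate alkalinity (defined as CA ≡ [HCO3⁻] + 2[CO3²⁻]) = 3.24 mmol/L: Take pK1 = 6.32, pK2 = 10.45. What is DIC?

CA = [HCO3⁻] + 2[CO3²⁻] = (α₁ + 2α₂)·DIC
At pH 7.23: [H⁺]/K1 = 10^-0.91 = 0.12303, K2/[H⁺] = 10^-3.22 = 0.00060256
α₁ = 1/(1 + 0.12303 + 0.00060256) = 1/1.1236 = 0.8900; α₂ = α₁·K2/[H⁺] = 0.0005363
α₁ + 2α₂ = 0.8910
DIC = CA / (α₁ + 2α₂) = 3.24 / 0.8910 = 3.64 mmol/L

DIC = 3.64 mmol/L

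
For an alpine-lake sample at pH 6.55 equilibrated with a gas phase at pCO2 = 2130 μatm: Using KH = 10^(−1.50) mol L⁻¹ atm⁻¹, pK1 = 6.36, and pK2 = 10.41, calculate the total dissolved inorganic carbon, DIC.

DIC = 0.172 mmol/L

[CO2*] = KH · pCO2 = 10^(−1.50) × 2130×10^-6 = 6.736×10^-5 mol/L
α₀ = 1/(1 + K1/[H⁺] + K1K2/[H⁺]²) = 1/(1 + 10^+0.19 + 10^-3.67) = 0.3923
DIC = [CO2*]/α₀ = 6.736×10^-5 / 0.3923 = 0.172 mmol/L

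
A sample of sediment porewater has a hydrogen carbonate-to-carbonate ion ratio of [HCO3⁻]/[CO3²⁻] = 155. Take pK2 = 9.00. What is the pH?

pH = 6.81

From K2 = [H⁺][CO3²⁻]/[HCO3⁻]:  pH = pK2 − log₁₀([HCO3⁻]/[CO3²⁻])
log₁₀(155) = +2.190
pH = 9.00 − (+2.190) = 6.81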